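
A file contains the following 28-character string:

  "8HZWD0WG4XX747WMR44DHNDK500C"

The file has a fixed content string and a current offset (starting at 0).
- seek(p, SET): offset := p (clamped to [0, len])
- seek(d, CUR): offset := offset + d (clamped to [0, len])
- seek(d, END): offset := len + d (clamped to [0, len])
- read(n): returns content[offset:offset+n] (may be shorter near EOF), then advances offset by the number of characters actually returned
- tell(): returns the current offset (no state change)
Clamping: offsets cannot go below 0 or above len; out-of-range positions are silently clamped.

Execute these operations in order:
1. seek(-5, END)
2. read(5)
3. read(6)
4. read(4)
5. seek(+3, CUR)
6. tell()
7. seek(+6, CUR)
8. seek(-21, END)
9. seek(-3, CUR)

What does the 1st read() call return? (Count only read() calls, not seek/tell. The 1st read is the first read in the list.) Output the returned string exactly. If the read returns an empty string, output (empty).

After 1 (seek(-5, END)): offset=23
After 2 (read(5)): returned 'K500C', offset=28
After 3 (read(6)): returned '', offset=28
After 4 (read(4)): returned '', offset=28
After 5 (seek(+3, CUR)): offset=28
After 6 (tell()): offset=28
After 7 (seek(+6, CUR)): offset=28
After 8 (seek(-21, END)): offset=7
After 9 (seek(-3, CUR)): offset=4

Answer: K500C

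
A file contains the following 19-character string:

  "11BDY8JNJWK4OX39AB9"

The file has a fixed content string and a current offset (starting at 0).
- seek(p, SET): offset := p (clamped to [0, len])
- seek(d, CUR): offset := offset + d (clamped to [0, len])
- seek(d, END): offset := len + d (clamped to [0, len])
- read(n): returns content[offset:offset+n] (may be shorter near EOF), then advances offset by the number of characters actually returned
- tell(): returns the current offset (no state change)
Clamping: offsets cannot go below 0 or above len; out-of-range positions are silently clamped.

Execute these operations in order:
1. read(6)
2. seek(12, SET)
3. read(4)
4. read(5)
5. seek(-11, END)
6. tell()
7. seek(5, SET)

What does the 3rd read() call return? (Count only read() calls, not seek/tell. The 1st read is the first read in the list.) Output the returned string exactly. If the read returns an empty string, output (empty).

Answer: AB9

Derivation:
After 1 (read(6)): returned '11BDY8', offset=6
After 2 (seek(12, SET)): offset=12
After 3 (read(4)): returned 'OX39', offset=16
After 4 (read(5)): returned 'AB9', offset=19
After 5 (seek(-11, END)): offset=8
After 6 (tell()): offset=8
After 7 (seek(5, SET)): offset=5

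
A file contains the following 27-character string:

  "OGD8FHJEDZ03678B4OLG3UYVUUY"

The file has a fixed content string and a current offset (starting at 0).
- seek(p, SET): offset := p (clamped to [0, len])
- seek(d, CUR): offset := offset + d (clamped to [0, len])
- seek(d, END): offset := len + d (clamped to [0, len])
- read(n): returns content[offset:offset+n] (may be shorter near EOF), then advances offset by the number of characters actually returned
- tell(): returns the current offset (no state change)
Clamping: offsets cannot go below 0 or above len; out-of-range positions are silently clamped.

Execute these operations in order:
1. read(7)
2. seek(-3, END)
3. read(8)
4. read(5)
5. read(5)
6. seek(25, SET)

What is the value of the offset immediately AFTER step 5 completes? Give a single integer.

After 1 (read(7)): returned 'OGD8FHJ', offset=7
After 2 (seek(-3, END)): offset=24
After 3 (read(8)): returned 'UUY', offset=27
After 4 (read(5)): returned '', offset=27
After 5 (read(5)): returned '', offset=27

Answer: 27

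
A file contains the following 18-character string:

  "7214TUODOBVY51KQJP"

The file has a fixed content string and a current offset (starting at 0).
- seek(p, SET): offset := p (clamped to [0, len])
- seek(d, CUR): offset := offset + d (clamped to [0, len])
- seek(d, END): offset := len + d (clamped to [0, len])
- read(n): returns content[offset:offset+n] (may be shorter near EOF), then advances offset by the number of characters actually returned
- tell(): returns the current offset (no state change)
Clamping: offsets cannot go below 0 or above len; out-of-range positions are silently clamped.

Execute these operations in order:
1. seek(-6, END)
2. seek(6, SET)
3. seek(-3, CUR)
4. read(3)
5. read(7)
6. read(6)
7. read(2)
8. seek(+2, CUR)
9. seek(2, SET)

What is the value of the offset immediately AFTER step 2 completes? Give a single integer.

After 1 (seek(-6, END)): offset=12
After 2 (seek(6, SET)): offset=6

Answer: 6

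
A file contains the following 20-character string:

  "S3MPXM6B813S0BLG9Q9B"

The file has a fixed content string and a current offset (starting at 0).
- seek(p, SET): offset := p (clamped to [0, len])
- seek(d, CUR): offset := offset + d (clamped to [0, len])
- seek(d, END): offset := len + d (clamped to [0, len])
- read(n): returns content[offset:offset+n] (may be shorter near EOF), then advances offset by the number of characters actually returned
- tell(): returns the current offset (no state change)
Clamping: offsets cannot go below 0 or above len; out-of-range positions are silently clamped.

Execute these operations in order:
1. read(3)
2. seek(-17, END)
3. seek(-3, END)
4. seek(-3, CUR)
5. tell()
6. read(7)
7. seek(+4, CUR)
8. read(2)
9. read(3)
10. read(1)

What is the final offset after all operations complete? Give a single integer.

After 1 (read(3)): returned 'S3M', offset=3
After 2 (seek(-17, END)): offset=3
After 3 (seek(-3, END)): offset=17
After 4 (seek(-3, CUR)): offset=14
After 5 (tell()): offset=14
After 6 (read(7)): returned 'LG9Q9B', offset=20
After 7 (seek(+4, CUR)): offset=20
After 8 (read(2)): returned '', offset=20
After 9 (read(3)): returned '', offset=20
After 10 (read(1)): returned '', offset=20

Answer: 20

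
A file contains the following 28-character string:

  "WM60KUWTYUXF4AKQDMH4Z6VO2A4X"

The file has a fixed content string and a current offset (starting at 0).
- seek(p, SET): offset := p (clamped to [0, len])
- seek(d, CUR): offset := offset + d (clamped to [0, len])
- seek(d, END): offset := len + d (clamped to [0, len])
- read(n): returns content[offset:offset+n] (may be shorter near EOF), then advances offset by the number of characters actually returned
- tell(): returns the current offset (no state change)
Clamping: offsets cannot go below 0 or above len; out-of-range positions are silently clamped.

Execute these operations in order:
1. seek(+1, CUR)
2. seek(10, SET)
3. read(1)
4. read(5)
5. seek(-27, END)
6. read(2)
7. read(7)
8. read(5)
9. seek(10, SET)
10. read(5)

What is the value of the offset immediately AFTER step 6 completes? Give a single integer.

After 1 (seek(+1, CUR)): offset=1
After 2 (seek(10, SET)): offset=10
After 3 (read(1)): returned 'X', offset=11
After 4 (read(5)): returned 'F4AKQ', offset=16
After 5 (seek(-27, END)): offset=1
After 6 (read(2)): returned 'M6', offset=3

Answer: 3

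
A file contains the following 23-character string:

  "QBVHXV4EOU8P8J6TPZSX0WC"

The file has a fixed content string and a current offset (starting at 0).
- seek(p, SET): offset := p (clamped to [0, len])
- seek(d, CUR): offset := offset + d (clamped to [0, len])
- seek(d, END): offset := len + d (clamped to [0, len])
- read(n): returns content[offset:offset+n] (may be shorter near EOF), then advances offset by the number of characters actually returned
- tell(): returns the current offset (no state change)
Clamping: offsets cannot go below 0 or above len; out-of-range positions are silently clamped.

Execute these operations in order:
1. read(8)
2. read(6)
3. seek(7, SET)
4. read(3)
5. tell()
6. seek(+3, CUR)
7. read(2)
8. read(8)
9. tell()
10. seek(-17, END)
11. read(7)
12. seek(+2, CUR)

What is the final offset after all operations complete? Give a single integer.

After 1 (read(8)): returned 'QBVHXV4E', offset=8
After 2 (read(6)): returned 'OU8P8J', offset=14
After 3 (seek(7, SET)): offset=7
After 4 (read(3)): returned 'EOU', offset=10
After 5 (tell()): offset=10
After 6 (seek(+3, CUR)): offset=13
After 7 (read(2)): returned 'J6', offset=15
After 8 (read(8)): returned 'TPZSX0WC', offset=23
After 9 (tell()): offset=23
After 10 (seek(-17, END)): offset=6
After 11 (read(7)): returned '4EOU8P8', offset=13
After 12 (seek(+2, CUR)): offset=15

Answer: 15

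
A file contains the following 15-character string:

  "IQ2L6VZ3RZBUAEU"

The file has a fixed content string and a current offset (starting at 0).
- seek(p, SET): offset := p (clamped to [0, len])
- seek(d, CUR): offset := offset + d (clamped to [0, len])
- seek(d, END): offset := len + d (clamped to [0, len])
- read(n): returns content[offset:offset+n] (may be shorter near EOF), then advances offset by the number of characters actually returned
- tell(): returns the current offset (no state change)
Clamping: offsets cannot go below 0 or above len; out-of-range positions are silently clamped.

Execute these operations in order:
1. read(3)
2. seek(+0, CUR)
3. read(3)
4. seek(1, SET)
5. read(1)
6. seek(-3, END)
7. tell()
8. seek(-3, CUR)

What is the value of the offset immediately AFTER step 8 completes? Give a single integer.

Answer: 9

Derivation:
After 1 (read(3)): returned 'IQ2', offset=3
After 2 (seek(+0, CUR)): offset=3
After 3 (read(3)): returned 'L6V', offset=6
After 4 (seek(1, SET)): offset=1
After 5 (read(1)): returned 'Q', offset=2
After 6 (seek(-3, END)): offset=12
After 7 (tell()): offset=12
After 8 (seek(-3, CUR)): offset=9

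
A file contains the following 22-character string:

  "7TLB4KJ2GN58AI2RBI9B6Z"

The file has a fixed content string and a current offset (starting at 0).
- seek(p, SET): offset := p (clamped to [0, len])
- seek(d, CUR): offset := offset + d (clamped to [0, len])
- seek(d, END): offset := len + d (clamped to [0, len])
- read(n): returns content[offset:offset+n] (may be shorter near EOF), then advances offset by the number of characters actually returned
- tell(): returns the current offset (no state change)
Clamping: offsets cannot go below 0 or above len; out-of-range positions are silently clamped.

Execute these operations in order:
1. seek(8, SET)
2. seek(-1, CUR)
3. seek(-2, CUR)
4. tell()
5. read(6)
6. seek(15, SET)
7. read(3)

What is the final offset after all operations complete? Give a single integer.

After 1 (seek(8, SET)): offset=8
After 2 (seek(-1, CUR)): offset=7
After 3 (seek(-2, CUR)): offset=5
After 4 (tell()): offset=5
After 5 (read(6)): returned 'KJ2GN5', offset=11
After 6 (seek(15, SET)): offset=15
After 7 (read(3)): returned 'RBI', offset=18

Answer: 18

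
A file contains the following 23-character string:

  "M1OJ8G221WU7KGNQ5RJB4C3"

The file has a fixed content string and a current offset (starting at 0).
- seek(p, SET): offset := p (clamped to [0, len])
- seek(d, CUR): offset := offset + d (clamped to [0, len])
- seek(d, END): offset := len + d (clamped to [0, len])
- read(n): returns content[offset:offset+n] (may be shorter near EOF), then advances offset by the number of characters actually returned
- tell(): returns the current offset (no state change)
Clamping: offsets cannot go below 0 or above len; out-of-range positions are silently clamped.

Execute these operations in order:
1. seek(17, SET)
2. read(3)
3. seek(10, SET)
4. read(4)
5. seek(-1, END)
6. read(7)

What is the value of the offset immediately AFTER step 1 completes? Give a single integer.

After 1 (seek(17, SET)): offset=17

Answer: 17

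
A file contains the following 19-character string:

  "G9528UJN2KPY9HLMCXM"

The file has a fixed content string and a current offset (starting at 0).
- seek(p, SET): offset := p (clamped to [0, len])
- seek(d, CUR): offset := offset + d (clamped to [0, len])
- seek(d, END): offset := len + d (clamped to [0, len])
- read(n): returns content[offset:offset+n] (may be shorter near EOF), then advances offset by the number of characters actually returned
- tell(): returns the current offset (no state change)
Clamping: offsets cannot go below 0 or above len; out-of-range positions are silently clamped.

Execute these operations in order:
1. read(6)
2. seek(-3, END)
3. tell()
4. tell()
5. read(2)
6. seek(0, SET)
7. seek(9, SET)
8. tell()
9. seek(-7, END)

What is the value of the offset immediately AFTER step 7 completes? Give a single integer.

After 1 (read(6)): returned 'G9528U', offset=6
After 2 (seek(-3, END)): offset=16
After 3 (tell()): offset=16
After 4 (tell()): offset=16
After 5 (read(2)): returned 'CX', offset=18
After 6 (seek(0, SET)): offset=0
After 7 (seek(9, SET)): offset=9

Answer: 9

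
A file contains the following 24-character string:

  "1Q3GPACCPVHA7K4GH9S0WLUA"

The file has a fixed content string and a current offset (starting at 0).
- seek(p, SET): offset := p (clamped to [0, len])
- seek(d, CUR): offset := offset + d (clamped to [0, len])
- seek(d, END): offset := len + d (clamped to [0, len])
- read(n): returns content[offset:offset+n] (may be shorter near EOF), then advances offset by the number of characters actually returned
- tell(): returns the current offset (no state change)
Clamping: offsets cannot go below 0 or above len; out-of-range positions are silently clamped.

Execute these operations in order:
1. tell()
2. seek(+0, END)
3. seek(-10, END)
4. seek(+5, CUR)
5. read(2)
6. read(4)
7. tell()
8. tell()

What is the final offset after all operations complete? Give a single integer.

After 1 (tell()): offset=0
After 2 (seek(+0, END)): offset=24
After 3 (seek(-10, END)): offset=14
After 4 (seek(+5, CUR)): offset=19
After 5 (read(2)): returned '0W', offset=21
After 6 (read(4)): returned 'LUA', offset=24
After 7 (tell()): offset=24
After 8 (tell()): offset=24

Answer: 24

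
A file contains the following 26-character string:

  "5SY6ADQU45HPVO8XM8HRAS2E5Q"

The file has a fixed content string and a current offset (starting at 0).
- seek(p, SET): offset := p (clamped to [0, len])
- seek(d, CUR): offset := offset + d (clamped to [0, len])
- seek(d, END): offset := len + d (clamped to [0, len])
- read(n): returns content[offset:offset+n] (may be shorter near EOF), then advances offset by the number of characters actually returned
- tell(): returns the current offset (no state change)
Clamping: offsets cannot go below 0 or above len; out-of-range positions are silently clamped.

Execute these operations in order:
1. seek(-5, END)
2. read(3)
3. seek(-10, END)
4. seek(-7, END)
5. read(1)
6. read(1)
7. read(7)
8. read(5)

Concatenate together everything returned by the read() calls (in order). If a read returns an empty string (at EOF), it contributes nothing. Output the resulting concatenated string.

Answer: S2ERAS2E5Q

Derivation:
After 1 (seek(-5, END)): offset=21
After 2 (read(3)): returned 'S2E', offset=24
After 3 (seek(-10, END)): offset=16
After 4 (seek(-7, END)): offset=19
After 5 (read(1)): returned 'R', offset=20
After 6 (read(1)): returned 'A', offset=21
After 7 (read(7)): returned 'S2E5Q', offset=26
After 8 (read(5)): returned '', offset=26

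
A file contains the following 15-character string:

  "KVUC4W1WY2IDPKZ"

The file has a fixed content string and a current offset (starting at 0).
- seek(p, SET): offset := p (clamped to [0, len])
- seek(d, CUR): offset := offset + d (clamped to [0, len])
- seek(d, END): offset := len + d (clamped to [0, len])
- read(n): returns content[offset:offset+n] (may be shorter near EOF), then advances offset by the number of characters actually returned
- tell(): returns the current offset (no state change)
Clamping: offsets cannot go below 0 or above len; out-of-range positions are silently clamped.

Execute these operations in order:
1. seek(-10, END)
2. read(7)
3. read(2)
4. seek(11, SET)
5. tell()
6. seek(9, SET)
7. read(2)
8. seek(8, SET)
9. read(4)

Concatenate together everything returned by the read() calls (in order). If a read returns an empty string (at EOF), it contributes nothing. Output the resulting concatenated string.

After 1 (seek(-10, END)): offset=5
After 2 (read(7)): returned 'W1WY2ID', offset=12
After 3 (read(2)): returned 'PK', offset=14
After 4 (seek(11, SET)): offset=11
After 5 (tell()): offset=11
After 6 (seek(9, SET)): offset=9
After 7 (read(2)): returned '2I', offset=11
After 8 (seek(8, SET)): offset=8
After 9 (read(4)): returned 'Y2ID', offset=12

Answer: W1WY2IDPK2IY2ID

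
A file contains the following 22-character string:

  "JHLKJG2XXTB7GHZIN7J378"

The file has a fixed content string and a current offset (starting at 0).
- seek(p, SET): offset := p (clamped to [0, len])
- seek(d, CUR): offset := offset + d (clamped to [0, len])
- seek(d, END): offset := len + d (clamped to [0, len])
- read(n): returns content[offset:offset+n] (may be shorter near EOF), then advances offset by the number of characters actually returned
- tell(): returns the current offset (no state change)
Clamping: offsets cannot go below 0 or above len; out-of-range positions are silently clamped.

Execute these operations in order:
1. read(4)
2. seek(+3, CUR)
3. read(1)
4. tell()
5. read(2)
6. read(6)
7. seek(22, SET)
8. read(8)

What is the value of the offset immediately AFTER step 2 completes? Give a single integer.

After 1 (read(4)): returned 'JHLK', offset=4
After 2 (seek(+3, CUR)): offset=7

Answer: 7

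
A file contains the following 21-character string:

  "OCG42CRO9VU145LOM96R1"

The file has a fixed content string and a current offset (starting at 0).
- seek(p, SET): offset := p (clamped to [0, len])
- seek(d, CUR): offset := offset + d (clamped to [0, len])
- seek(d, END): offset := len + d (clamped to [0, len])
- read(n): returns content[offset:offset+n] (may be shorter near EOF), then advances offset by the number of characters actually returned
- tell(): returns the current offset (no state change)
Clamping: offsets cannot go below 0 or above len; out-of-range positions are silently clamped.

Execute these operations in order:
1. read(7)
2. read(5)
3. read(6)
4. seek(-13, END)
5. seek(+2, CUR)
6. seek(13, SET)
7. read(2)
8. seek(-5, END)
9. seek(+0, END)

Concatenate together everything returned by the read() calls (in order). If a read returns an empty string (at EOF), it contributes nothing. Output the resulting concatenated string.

After 1 (read(7)): returned 'OCG42CR', offset=7
After 2 (read(5)): returned 'O9VU1', offset=12
After 3 (read(6)): returned '45LOM9', offset=18
After 4 (seek(-13, END)): offset=8
After 5 (seek(+2, CUR)): offset=10
After 6 (seek(13, SET)): offset=13
After 7 (read(2)): returned '5L', offset=15
After 8 (seek(-5, END)): offset=16
After 9 (seek(+0, END)): offset=21

Answer: OCG42CRO9VU145LOM95L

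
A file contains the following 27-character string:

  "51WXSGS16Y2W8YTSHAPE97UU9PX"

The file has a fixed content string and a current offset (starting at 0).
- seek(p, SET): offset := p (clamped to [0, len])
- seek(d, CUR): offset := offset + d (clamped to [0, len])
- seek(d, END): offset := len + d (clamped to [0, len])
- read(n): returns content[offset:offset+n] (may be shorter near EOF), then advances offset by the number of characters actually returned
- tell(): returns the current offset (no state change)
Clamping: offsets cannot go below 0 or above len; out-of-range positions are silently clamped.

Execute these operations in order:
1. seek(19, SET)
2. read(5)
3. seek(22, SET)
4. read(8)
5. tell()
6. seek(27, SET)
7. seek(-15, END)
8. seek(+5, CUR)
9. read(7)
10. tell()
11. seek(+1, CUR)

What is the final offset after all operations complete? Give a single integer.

After 1 (seek(19, SET)): offset=19
After 2 (read(5)): returned 'E97UU', offset=24
After 3 (seek(22, SET)): offset=22
After 4 (read(8)): returned 'UU9PX', offset=27
After 5 (tell()): offset=27
After 6 (seek(27, SET)): offset=27
After 7 (seek(-15, END)): offset=12
After 8 (seek(+5, CUR)): offset=17
After 9 (read(7)): returned 'APE97UU', offset=24
After 10 (tell()): offset=24
After 11 (seek(+1, CUR)): offset=25

Answer: 25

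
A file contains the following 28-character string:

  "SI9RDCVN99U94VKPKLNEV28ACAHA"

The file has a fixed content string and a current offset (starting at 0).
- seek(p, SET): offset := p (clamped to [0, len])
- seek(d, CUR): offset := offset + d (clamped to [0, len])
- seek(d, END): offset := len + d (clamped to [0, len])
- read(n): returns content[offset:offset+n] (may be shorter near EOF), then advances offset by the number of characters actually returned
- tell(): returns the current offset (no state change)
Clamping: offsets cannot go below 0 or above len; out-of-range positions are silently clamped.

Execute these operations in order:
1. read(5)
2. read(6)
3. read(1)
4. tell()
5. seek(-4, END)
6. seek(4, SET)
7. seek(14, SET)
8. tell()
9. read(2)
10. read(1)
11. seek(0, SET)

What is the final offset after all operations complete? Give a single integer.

After 1 (read(5)): returned 'SI9RD', offset=5
After 2 (read(6)): returned 'CVN99U', offset=11
After 3 (read(1)): returned '9', offset=12
After 4 (tell()): offset=12
After 5 (seek(-4, END)): offset=24
After 6 (seek(4, SET)): offset=4
After 7 (seek(14, SET)): offset=14
After 8 (tell()): offset=14
After 9 (read(2)): returned 'KP', offset=16
After 10 (read(1)): returned 'K', offset=17
After 11 (seek(0, SET)): offset=0

Answer: 0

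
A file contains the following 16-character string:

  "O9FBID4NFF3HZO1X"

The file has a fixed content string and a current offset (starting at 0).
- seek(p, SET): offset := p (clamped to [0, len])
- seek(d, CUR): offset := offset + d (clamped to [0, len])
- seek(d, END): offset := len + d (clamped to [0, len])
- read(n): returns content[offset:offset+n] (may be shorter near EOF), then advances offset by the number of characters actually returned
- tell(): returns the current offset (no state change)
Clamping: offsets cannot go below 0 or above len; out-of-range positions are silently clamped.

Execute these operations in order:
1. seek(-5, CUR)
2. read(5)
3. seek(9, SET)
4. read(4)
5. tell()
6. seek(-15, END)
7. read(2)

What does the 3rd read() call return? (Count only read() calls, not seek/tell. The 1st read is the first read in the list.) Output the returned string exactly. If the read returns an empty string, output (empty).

Answer: 9F

Derivation:
After 1 (seek(-5, CUR)): offset=0
After 2 (read(5)): returned 'O9FBI', offset=5
After 3 (seek(9, SET)): offset=9
After 4 (read(4)): returned 'F3HZ', offset=13
After 5 (tell()): offset=13
After 6 (seek(-15, END)): offset=1
After 7 (read(2)): returned '9F', offset=3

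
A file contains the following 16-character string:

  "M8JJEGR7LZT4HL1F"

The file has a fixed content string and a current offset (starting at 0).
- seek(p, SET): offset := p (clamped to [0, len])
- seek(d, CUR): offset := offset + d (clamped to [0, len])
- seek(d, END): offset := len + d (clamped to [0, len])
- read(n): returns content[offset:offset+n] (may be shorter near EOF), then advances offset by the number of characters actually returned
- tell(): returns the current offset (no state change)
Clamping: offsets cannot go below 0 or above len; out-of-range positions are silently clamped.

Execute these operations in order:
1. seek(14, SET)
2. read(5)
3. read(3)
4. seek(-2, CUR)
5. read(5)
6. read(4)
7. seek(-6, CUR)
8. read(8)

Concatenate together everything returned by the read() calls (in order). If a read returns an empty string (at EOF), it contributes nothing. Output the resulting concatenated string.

After 1 (seek(14, SET)): offset=14
After 2 (read(5)): returned '1F', offset=16
After 3 (read(3)): returned '', offset=16
After 4 (seek(-2, CUR)): offset=14
After 5 (read(5)): returned '1F', offset=16
After 6 (read(4)): returned '', offset=16
After 7 (seek(-6, CUR)): offset=10
After 8 (read(8)): returned 'T4HL1F', offset=16

Answer: 1F1FT4HL1F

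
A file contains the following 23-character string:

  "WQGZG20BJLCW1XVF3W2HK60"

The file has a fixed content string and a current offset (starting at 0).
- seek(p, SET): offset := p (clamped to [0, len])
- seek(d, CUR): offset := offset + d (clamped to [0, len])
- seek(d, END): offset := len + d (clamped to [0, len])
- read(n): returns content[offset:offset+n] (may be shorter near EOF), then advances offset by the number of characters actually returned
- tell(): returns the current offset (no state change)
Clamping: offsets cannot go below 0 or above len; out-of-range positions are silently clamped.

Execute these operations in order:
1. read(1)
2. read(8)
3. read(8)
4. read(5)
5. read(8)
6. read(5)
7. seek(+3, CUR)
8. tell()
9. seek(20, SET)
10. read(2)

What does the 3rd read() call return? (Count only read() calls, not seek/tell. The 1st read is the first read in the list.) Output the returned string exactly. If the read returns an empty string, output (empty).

Answer: LCW1XVF3

Derivation:
After 1 (read(1)): returned 'W', offset=1
After 2 (read(8)): returned 'QGZG20BJ', offset=9
After 3 (read(8)): returned 'LCW1XVF3', offset=17
After 4 (read(5)): returned 'W2HK6', offset=22
After 5 (read(8)): returned '0', offset=23
After 6 (read(5)): returned '', offset=23
After 7 (seek(+3, CUR)): offset=23
After 8 (tell()): offset=23
After 9 (seek(20, SET)): offset=20
After 10 (read(2)): returned 'K6', offset=22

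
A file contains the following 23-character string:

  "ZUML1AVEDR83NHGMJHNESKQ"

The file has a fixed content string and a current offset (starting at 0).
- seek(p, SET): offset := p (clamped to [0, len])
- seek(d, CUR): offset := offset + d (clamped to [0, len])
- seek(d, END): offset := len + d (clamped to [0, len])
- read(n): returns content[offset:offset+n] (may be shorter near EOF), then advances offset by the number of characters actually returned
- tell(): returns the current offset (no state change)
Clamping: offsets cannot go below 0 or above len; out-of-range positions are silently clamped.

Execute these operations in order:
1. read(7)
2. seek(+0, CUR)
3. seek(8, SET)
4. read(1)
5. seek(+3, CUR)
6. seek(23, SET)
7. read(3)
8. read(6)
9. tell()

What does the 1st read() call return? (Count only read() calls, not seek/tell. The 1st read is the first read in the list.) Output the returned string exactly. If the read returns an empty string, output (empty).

Answer: ZUML1AV

Derivation:
After 1 (read(7)): returned 'ZUML1AV', offset=7
After 2 (seek(+0, CUR)): offset=7
After 3 (seek(8, SET)): offset=8
After 4 (read(1)): returned 'D', offset=9
After 5 (seek(+3, CUR)): offset=12
After 6 (seek(23, SET)): offset=23
After 7 (read(3)): returned '', offset=23
After 8 (read(6)): returned '', offset=23
After 9 (tell()): offset=23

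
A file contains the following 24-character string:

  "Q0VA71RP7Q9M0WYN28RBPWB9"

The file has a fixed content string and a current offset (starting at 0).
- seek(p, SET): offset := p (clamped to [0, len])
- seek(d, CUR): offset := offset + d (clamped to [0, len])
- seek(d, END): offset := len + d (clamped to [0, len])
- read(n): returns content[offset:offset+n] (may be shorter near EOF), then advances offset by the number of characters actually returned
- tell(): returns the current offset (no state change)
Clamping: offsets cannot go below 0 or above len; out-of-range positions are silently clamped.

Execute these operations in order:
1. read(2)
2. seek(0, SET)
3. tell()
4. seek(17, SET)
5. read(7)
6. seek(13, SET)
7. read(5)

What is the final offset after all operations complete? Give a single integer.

After 1 (read(2)): returned 'Q0', offset=2
After 2 (seek(0, SET)): offset=0
After 3 (tell()): offset=0
After 4 (seek(17, SET)): offset=17
After 5 (read(7)): returned '8RBPWB9', offset=24
After 6 (seek(13, SET)): offset=13
After 7 (read(5)): returned 'WYN28', offset=18

Answer: 18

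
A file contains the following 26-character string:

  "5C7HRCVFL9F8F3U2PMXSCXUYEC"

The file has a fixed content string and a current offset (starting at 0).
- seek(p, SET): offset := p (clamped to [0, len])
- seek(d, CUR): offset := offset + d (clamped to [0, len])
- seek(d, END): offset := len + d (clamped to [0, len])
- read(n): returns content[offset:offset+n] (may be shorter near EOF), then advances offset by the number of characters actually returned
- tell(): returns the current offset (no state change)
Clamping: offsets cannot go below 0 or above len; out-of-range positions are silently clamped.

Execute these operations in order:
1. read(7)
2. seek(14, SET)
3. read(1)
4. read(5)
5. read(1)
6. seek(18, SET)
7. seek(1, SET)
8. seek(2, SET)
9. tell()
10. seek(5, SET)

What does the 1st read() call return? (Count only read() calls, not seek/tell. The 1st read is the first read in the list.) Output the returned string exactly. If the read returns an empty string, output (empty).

Answer: 5C7HRCV

Derivation:
After 1 (read(7)): returned '5C7HRCV', offset=7
After 2 (seek(14, SET)): offset=14
After 3 (read(1)): returned 'U', offset=15
After 4 (read(5)): returned '2PMXS', offset=20
After 5 (read(1)): returned 'C', offset=21
After 6 (seek(18, SET)): offset=18
After 7 (seek(1, SET)): offset=1
After 8 (seek(2, SET)): offset=2
After 9 (tell()): offset=2
After 10 (seek(5, SET)): offset=5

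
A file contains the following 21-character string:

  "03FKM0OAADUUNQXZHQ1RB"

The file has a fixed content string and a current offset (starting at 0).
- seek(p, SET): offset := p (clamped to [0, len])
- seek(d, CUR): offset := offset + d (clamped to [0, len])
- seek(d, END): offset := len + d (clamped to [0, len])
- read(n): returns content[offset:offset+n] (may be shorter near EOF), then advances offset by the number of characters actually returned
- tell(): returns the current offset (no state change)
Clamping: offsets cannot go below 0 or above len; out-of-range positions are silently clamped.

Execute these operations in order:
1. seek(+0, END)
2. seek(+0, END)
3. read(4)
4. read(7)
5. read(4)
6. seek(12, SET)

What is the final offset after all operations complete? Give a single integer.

Answer: 12

Derivation:
After 1 (seek(+0, END)): offset=21
After 2 (seek(+0, END)): offset=21
After 3 (read(4)): returned '', offset=21
After 4 (read(7)): returned '', offset=21
After 5 (read(4)): returned '', offset=21
After 6 (seek(12, SET)): offset=12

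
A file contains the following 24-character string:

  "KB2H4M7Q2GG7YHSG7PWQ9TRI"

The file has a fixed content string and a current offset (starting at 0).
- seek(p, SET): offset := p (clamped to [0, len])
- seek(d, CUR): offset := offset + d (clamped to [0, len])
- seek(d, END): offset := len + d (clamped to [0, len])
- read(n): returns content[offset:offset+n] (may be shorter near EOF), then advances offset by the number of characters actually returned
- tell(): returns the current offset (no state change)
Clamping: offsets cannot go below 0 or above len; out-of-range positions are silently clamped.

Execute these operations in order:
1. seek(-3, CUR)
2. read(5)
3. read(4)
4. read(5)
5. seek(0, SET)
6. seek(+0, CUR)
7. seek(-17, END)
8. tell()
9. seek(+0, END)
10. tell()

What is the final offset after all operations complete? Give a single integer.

Answer: 24

Derivation:
After 1 (seek(-3, CUR)): offset=0
After 2 (read(5)): returned 'KB2H4', offset=5
After 3 (read(4)): returned 'M7Q2', offset=9
After 4 (read(5)): returned 'GG7YH', offset=14
After 5 (seek(0, SET)): offset=0
After 6 (seek(+0, CUR)): offset=0
After 7 (seek(-17, END)): offset=7
After 8 (tell()): offset=7
After 9 (seek(+0, END)): offset=24
After 10 (tell()): offset=24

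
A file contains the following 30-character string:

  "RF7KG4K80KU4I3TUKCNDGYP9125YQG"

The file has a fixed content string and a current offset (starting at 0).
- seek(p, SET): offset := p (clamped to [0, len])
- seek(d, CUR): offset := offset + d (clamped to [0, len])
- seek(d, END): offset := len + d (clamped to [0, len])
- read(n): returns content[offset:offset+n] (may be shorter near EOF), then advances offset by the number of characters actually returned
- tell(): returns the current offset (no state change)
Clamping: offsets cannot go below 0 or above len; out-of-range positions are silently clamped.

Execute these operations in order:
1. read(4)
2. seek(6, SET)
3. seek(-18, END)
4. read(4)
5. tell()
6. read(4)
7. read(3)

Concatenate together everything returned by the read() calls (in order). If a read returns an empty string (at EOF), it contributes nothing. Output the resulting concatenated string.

After 1 (read(4)): returned 'RF7K', offset=4
After 2 (seek(6, SET)): offset=6
After 3 (seek(-18, END)): offset=12
After 4 (read(4)): returned 'I3TU', offset=16
After 5 (tell()): offset=16
After 6 (read(4)): returned 'KCND', offset=20
After 7 (read(3)): returned 'GYP', offset=23

Answer: RF7KI3TUKCNDGYP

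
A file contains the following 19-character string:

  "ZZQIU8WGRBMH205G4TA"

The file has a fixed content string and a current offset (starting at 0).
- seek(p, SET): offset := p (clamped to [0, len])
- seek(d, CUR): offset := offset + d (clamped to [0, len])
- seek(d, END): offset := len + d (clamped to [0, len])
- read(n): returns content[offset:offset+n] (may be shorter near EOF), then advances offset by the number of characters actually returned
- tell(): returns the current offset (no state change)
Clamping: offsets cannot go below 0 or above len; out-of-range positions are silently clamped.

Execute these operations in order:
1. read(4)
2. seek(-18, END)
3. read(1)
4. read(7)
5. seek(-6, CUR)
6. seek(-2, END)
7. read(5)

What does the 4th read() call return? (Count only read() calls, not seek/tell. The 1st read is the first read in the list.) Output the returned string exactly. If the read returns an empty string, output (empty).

After 1 (read(4)): returned 'ZZQI', offset=4
After 2 (seek(-18, END)): offset=1
After 3 (read(1)): returned 'Z', offset=2
After 4 (read(7)): returned 'QIU8WGR', offset=9
After 5 (seek(-6, CUR)): offset=3
After 6 (seek(-2, END)): offset=17
After 7 (read(5)): returned 'TA', offset=19

Answer: TA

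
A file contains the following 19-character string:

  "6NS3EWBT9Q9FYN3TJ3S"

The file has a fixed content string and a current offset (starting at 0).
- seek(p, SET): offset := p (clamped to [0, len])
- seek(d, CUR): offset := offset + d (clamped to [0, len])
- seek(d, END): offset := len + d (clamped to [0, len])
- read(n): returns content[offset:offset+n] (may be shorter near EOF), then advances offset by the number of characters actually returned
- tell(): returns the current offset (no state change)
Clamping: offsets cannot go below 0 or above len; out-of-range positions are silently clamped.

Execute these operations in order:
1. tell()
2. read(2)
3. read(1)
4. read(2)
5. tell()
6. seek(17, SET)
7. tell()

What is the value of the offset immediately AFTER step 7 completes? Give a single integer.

After 1 (tell()): offset=0
After 2 (read(2)): returned '6N', offset=2
After 3 (read(1)): returned 'S', offset=3
After 4 (read(2)): returned '3E', offset=5
After 5 (tell()): offset=5
After 6 (seek(17, SET)): offset=17
After 7 (tell()): offset=17

Answer: 17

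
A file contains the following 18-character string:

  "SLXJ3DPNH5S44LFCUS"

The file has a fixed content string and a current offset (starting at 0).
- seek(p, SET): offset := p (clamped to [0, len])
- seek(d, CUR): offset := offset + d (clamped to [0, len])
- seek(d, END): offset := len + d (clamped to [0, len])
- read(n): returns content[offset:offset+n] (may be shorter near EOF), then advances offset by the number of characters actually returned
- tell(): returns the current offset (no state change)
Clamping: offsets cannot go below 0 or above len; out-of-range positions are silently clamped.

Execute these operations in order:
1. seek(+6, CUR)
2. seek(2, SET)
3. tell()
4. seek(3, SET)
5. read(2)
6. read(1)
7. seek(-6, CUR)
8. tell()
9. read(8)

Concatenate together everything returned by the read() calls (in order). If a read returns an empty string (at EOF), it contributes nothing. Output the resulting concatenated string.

After 1 (seek(+6, CUR)): offset=6
After 2 (seek(2, SET)): offset=2
After 3 (tell()): offset=2
After 4 (seek(3, SET)): offset=3
After 5 (read(2)): returned 'J3', offset=5
After 6 (read(1)): returned 'D', offset=6
After 7 (seek(-6, CUR)): offset=0
After 8 (tell()): offset=0
After 9 (read(8)): returned 'SLXJ3DPN', offset=8

Answer: J3DSLXJ3DPN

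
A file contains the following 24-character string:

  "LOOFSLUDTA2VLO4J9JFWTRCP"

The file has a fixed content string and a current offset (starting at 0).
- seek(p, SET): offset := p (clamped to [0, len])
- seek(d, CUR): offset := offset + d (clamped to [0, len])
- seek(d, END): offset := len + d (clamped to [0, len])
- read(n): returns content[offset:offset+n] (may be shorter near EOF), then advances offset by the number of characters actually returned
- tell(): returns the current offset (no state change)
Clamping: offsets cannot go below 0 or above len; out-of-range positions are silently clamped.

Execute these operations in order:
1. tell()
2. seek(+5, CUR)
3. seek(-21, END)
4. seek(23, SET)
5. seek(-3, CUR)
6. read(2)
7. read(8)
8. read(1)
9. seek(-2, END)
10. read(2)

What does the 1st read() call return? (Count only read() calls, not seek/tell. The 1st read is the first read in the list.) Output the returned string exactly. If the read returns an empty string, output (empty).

Answer: TR

Derivation:
After 1 (tell()): offset=0
After 2 (seek(+5, CUR)): offset=5
After 3 (seek(-21, END)): offset=3
After 4 (seek(23, SET)): offset=23
After 5 (seek(-3, CUR)): offset=20
After 6 (read(2)): returned 'TR', offset=22
After 7 (read(8)): returned 'CP', offset=24
After 8 (read(1)): returned '', offset=24
After 9 (seek(-2, END)): offset=22
After 10 (read(2)): returned 'CP', offset=24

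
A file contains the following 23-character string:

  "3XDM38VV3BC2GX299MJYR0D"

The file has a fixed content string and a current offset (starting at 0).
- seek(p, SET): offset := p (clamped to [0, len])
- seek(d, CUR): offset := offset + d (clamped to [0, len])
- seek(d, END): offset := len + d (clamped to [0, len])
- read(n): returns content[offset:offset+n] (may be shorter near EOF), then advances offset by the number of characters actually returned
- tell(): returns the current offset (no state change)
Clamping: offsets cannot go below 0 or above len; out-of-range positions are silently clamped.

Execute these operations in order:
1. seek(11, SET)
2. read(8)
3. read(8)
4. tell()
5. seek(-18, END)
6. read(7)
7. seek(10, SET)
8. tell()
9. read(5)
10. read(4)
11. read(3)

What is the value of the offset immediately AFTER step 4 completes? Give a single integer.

After 1 (seek(11, SET)): offset=11
After 2 (read(8)): returned '2GX299MJ', offset=19
After 3 (read(8)): returned 'YR0D', offset=23
After 4 (tell()): offset=23

Answer: 23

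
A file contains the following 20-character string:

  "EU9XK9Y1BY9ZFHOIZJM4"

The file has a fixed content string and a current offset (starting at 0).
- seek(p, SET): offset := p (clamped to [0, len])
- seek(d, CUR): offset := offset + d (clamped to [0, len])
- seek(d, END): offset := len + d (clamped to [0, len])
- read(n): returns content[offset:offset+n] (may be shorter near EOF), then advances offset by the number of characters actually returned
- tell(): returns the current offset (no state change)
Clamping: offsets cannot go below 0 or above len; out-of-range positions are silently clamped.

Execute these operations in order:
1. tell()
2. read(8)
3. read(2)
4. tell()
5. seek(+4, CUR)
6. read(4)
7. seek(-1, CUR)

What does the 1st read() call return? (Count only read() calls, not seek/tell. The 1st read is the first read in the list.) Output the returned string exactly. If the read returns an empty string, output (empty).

After 1 (tell()): offset=0
After 2 (read(8)): returned 'EU9XK9Y1', offset=8
After 3 (read(2)): returned 'BY', offset=10
After 4 (tell()): offset=10
After 5 (seek(+4, CUR)): offset=14
After 6 (read(4)): returned 'OIZJ', offset=18
After 7 (seek(-1, CUR)): offset=17

Answer: EU9XK9Y1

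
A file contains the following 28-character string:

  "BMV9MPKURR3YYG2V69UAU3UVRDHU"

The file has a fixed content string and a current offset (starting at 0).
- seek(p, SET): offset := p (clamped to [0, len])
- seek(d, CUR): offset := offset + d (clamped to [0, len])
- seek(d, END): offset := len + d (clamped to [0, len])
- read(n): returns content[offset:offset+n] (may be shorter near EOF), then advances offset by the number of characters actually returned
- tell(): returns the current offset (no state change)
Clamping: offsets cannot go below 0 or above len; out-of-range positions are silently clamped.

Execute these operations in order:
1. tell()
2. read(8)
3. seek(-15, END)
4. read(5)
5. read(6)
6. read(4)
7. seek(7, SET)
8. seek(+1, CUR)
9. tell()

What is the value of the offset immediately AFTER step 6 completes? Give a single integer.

After 1 (tell()): offset=0
After 2 (read(8)): returned 'BMV9MPKU', offset=8
After 3 (seek(-15, END)): offset=13
After 4 (read(5)): returned 'G2V69', offset=18
After 5 (read(6)): returned 'UAU3UV', offset=24
After 6 (read(4)): returned 'RDHU', offset=28

Answer: 28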